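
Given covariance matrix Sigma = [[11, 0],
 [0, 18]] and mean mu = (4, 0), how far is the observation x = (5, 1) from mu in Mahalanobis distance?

Step 1 — centre the observation: (x - mu) = (1, 1).

Step 2 — invert Sigma. det(Sigma) = 11·18 - (0)² = 198.
  Sigma^{-1} = (1/det) · [[d, -b], [-b, a]] = [[0.0909, 0],
 [0, 0.0556]].

Step 3 — form the quadratic (x - mu)^T · Sigma^{-1} · (x - mu):
  Sigma^{-1} · (x - mu) = (0.0909, 0.0556).
  (x - mu)^T · [Sigma^{-1} · (x - mu)] = (1)·(0.0909) + (1)·(0.0556) = 0.1465.

Step 4 — take square root: d = √(0.1465) ≈ 0.3827.

d(x, mu) = √(0.1465) ≈ 0.3827


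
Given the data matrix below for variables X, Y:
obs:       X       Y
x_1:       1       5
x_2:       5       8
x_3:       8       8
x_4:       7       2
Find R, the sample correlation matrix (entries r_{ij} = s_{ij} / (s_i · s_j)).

Step 1 — column means:
  mean(X) = (1 + 5 + 8 + 7) / 4 = 21/4 = 5.25
  mean(Y) = (5 + 8 + 8 + 2) / 4 = 23/4 = 5.75

Step 2 — sample variances and covariances s[i,j] = (1/(n-1)) · Σ_k (x_{k,i} - mean_i) · (x_{k,j} - mean_j), with n-1 = 3:
  s[X,X] = ((-4.25)·(-4.25) + (-0.25)·(-0.25) + (2.75)·(2.75) + (1.75)·(1.75)) / 3 = 28.75/3 = 9.5833
  s[X,Y] = ((-4.25)·(-0.75) + (-0.25)·(2.25) + (2.75)·(2.25) + (1.75)·(-3.75)) / 3 = 2.25/3 = 0.75
  s[Y,Y] = ((-0.75)·(-0.75) + (2.25)·(2.25) + (2.25)·(2.25) + (-3.75)·(-3.75)) / 3 = 24.75/3 = 8.25
  Sample standard deviations s_i = √(s[i,i]):
  s(X) = √(9.5833) = 3.0957
  s(Y) = √(8.25) = 2.8723

Step 3 — r_{ij} = s_{ij} / (s_i · s_j):
  r[X,X] = 1 (diagonal).
  r[X,Y] = 0.75 / (3.0957 · 2.8723) = 0.75 / 8.8917 = 0.0843
  r[Y,Y] = 1 (diagonal).

R is symmetric with unit diagonal. Assembling:

R = [[1, 0.0843],
 [0.0843, 1]]


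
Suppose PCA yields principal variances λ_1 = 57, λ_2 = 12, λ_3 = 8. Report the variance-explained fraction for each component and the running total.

Step 1 — total variance = trace(Sigma) = Σ λ_i = 57 + 12 + 8 = 77.

Step 2 — fraction explained by component i = λ_i / Σ λ:
  PC1: 57/77 = 0.7403
  PC2: 12/77 = 0.1558
  PC3: 8/77 = 0.1039

Step 3 — cumulative fraction after k components = (λ_1 + ... + λ_k) / Σ λ:
  k = 1: 57/77 = 0.7403
  k = 2: (57 + 12)/77 = 69/77 = 0.8961
  k = 3: (57 + 12 + 8)/77 = 77/77 = 1

Summary (fraction, with percent):

explained: PC1 0.7403 (74.03%), PC2 0.1558 (15.58%), PC3 0.1039 (10.39%);  cumulative: 0.7403, 0.8961, 1


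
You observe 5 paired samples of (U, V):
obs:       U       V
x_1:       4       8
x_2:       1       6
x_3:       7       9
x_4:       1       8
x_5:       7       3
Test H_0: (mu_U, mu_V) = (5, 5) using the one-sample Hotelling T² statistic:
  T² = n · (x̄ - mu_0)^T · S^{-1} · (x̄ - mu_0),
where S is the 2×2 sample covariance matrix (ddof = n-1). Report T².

Step 1 — sample mean vector:
  mean(U) = (4 + 1 + 7 + 1 + 7) / 5 = 20/5 = 4
  mean(V) = (8 + 6 + 9 + 8 + 3) / 5 = 34/5 = 6.8
  x̄ = (4, 6.8),  deviation x̄ - mu_0 = (4, 6.8) - (5, 5) = (-1, 1.8).

Step 2 — sample covariance matrix, S[i,j] = (1/(n-1)) · Σ_k (x_{k,i} - mean_i) · (x_{k,j} - mean_j), divisor n-1 = 4:
  S[U,U] = ((0)·(0) + (-3)·(-3) + (3)·(3) + (-3)·(-3) + (3)·(3)) / 4 = 36/4 = 9
  S[U,V] = ((0)·(1.2) + (-3)·(-0.8) + (3)·(2.2) + (-3)·(1.2) + (3)·(-3.8)) / 4 = -6/4 = -1.5
  S[V,V] = ((1.2)·(1.2) + (-0.8)·(-0.8) + (2.2)·(2.2) + (1.2)·(1.2) + (-3.8)·(-3.8)) / 4 = 22.8/4 = 5.7
  S = [[9, -1.5],
 [-1.5, 5.7]].

Step 3 — invert S. det(S) = 9·5.7 - (-1.5)² = 49.05.
  S^{-1} = (1/det) · [[d, -b], [-b, a]] = [[0.1162, 0.0306],
 [0.0306, 0.1835]].

Step 4 — quadratic form (x̄ - mu_0)^T · S^{-1} · (x̄ - mu_0):
  S^{-1} · (x̄ - mu_0) = (-0.0612, 0.2997),
  (x̄ - mu_0)^T · [...] = (-1)·(-0.0612) + (1.8)·(0.2997) = 0.6006.

Step 5 — scale by n: T² = 5 · 0.6006 = 3.0031.

T² ≈ 3.0031


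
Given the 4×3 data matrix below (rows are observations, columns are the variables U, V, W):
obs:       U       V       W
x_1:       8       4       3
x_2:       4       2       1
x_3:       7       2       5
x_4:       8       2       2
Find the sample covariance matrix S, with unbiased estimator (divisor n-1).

Step 1 — column means:
  mean(U) = (8 + 4 + 7 + 8) / 4 = 27/4 = 6.75
  mean(V) = (4 + 2 + 2 + 2) / 4 = 10/4 = 2.5
  mean(W) = (3 + 1 + 5 + 2) / 4 = 11/4 = 2.75

Step 2 — sample covariance S[i,j] = (1/(n-1)) · Σ_k (x_{k,i} - mean_i) · (x_{k,j} - mean_j), with n-1 = 3.
  S[U,U] = ((1.25)·(1.25) + (-2.75)·(-2.75) + (0.25)·(0.25) + (1.25)·(1.25)) / 3 = 10.75/3 = 3.5833
  S[U,V] = ((1.25)·(1.5) + (-2.75)·(-0.5) + (0.25)·(-0.5) + (1.25)·(-0.5)) / 3 = 2.5/3 = 0.8333
  S[U,W] = ((1.25)·(0.25) + (-2.75)·(-1.75) + (0.25)·(2.25) + (1.25)·(-0.75)) / 3 = 4.75/3 = 1.5833
  S[V,V] = ((1.5)·(1.5) + (-0.5)·(-0.5) + (-0.5)·(-0.5) + (-0.5)·(-0.5)) / 3 = 3/3 = 1
  S[V,W] = ((1.5)·(0.25) + (-0.5)·(-1.75) + (-0.5)·(2.25) + (-0.5)·(-0.75)) / 3 = 0.5/3 = 0.1667
  S[W,W] = ((0.25)·(0.25) + (-1.75)·(-1.75) + (2.25)·(2.25) + (-0.75)·(-0.75)) / 3 = 8.75/3 = 2.9167

S is symmetric (S[j,i] = S[i,j]). Assembling:

S = [[3.5833, 0.8333, 1.5833],
 [0.8333, 1, 0.1667],
 [1.5833, 0.1667, 2.9167]]


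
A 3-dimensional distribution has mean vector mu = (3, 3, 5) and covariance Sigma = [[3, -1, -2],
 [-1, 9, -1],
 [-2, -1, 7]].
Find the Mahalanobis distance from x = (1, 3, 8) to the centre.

Step 1 — centre the observation: (x - mu) = (-2, 0, 3).

Step 2 — invert Sigma (cofactor / det for 3×3, or solve directly):
  Sigma^{-1} = [[0.446, 0.0647, 0.1367],
 [0.0647, 0.1223, 0.036],
 [0.1367, 0.036, 0.1871]].

Step 3 — form the quadratic (x - mu)^T · Sigma^{-1} · (x - mu):
  Sigma^{-1} · (x - mu) = (-0.482, -0.0216, 0.2878).
  (x - mu)^T · [Sigma^{-1} · (x - mu)] = (-2)·(-0.482) + (0)·(-0.0216) + (3)·(0.2878) = 1.8273.

Step 4 — take square root: d = √(1.8273) ≈ 1.3518.

d(x, mu) = √(1.8273) ≈ 1.3518


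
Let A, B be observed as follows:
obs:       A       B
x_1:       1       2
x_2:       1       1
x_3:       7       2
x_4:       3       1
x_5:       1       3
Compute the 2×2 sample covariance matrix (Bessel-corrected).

Step 1 — column means:
  mean(A) = (1 + 1 + 7 + 3 + 1) / 5 = 13/5 = 2.6
  mean(B) = (2 + 1 + 2 + 1 + 3) / 5 = 9/5 = 1.8

Step 2 — sample covariance S[i,j] = (1/(n-1)) · Σ_k (x_{k,i} - mean_i) · (x_{k,j} - mean_j), with n-1 = 4.
  S[A,A] = ((-1.6)·(-1.6) + (-1.6)·(-1.6) + (4.4)·(4.4) + (0.4)·(0.4) + (-1.6)·(-1.6)) / 4 = 27.2/4 = 6.8
  S[A,B] = ((-1.6)·(0.2) + (-1.6)·(-0.8) + (4.4)·(0.2) + (0.4)·(-0.8) + (-1.6)·(1.2)) / 4 = -0.4/4 = -0.1
  S[B,B] = ((0.2)·(0.2) + (-0.8)·(-0.8) + (0.2)·(0.2) + (-0.8)·(-0.8) + (1.2)·(1.2)) / 4 = 2.8/4 = 0.7

S is symmetric (S[j,i] = S[i,j]). Assembling:

S = [[6.8, -0.1],
 [-0.1, 0.7]]


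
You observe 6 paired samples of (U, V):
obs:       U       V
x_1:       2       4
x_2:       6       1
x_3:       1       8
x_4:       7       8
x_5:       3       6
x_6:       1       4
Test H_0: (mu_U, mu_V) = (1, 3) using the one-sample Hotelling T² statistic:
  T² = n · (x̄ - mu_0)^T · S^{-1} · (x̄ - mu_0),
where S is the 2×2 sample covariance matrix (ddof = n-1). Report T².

Step 1 — sample mean vector:
  mean(U) = (2 + 6 + 1 + 7 + 3 + 1) / 6 = 20/6 = 3.3333
  mean(V) = (4 + 1 + 8 + 8 + 6 + 4) / 6 = 31/6 = 5.1667
  x̄ = (3.3333, 5.1667),  deviation x̄ - mu_0 = (3.3333, 5.1667) - (1, 3) = (2.3333, 2.1667).

Step 2 — sample covariance matrix, S[i,j] = (1/(n-1)) · Σ_k (x_{k,i} - mean_i) · (x_{k,j} - mean_j), divisor n-1 = 5:
  S[U,U] = ((-1.3333)·(-1.3333) + (2.6667)·(2.6667) + (-2.3333)·(-2.3333) + (3.6667)·(3.6667) + (-0.3333)·(-0.3333) + (-2.3333)·(-2.3333)) / 5 = 33.3333/5 = 6.6667
  S[U,V] = ((-1.3333)·(-1.1667) + (2.6667)·(-4.1667) + (-2.3333)·(2.8333) + (3.6667)·(2.8333) + (-0.3333)·(0.8333) + (-2.3333)·(-1.1667)) / 5 = -3.3333/5 = -0.6667
  S[V,V] = ((-1.1667)·(-1.1667) + (-4.1667)·(-4.1667) + (2.8333)·(2.8333) + (2.8333)·(2.8333) + (0.8333)·(0.8333) + (-1.1667)·(-1.1667)) / 5 = 36.8333/5 = 7.3667
  S = [[6.6667, -0.6667],
 [-0.6667, 7.3667]].

Step 3 — invert S. det(S) = 6.6667·7.3667 - (-0.6667)² = 48.6667.
  S^{-1} = (1/det) · [[d, -b], [-b, a]] = [[0.1514, 0.0137],
 [0.0137, 0.137]].

Step 4 — quadratic form (x̄ - mu_0)^T · S^{-1} · (x̄ - mu_0):
  S^{-1} · (x̄ - mu_0) = (0.3829, 0.3288),
  (x̄ - mu_0)^T · [...] = (2.3333)·(0.3829) + (2.1667)·(0.3288) = 1.6057.

Step 5 — scale by n: T² = 6 · 1.6057 = 9.6342.

T² ≈ 9.6342


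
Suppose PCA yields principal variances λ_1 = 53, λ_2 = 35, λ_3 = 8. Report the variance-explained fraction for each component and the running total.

Step 1 — total variance = trace(Sigma) = Σ λ_i = 53 + 35 + 8 = 96.

Step 2 — fraction explained by component i = λ_i / Σ λ:
  PC1: 53/96 = 0.5521
  PC2: 35/96 = 0.3646
  PC3: 8/96 = 0.0833

Step 3 — cumulative fraction after k components = (λ_1 + ... + λ_k) / Σ λ:
  k = 1: 53/96 = 0.5521
  k = 2: (53 + 35)/96 = 88/96 = 0.9167
  k = 3: (53 + 35 + 8)/96 = 96/96 = 1

Summary (fraction, with percent):

explained: PC1 0.5521 (55.21%), PC2 0.3646 (36.46%), PC3 0.0833 (8.33%);  cumulative: 0.5521, 0.9167, 1


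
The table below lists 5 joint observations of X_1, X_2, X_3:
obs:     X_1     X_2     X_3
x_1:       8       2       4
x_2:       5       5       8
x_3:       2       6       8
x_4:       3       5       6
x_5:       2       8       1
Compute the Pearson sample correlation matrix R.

Step 1 — column means:
  mean(X_1) = (8 + 5 + 2 + 3 + 2) / 5 = 20/5 = 4
  mean(X_2) = (2 + 5 + 6 + 5 + 8) / 5 = 26/5 = 5.2
  mean(X_3) = (4 + 8 + 8 + 6 + 1) / 5 = 27/5 = 5.4

Step 2 — sample variances and covariances s[i,j] = (1/(n-1)) · Σ_k (x_{k,i} - mean_i) · (x_{k,j} - mean_j), with n-1 = 4:
  s[X_1,X_1] = ((4)·(4) + (1)·(1) + (-2)·(-2) + (-1)·(-1) + (-2)·(-2)) / 4 = 26/4 = 6.5
  s[X_1,X_2] = ((4)·(-3.2) + (1)·(-0.2) + (-2)·(0.8) + (-1)·(-0.2) + (-2)·(2.8)) / 4 = -20/4 = -5
  s[X_1,X_3] = ((4)·(-1.4) + (1)·(2.6) + (-2)·(2.6) + (-1)·(0.6) + (-2)·(-4.4)) / 4 = 0/4 = 0
  s[X_2,X_2] = ((-3.2)·(-3.2) + (-0.2)·(-0.2) + (0.8)·(0.8) + (-0.2)·(-0.2) + (2.8)·(2.8)) / 4 = 18.8/4 = 4.7
  s[X_2,X_3] = ((-3.2)·(-1.4) + (-0.2)·(2.6) + (0.8)·(2.6) + (-0.2)·(0.6) + (2.8)·(-4.4)) / 4 = -6.4/4 = -1.6
  s[X_3,X_3] = ((-1.4)·(-1.4) + (2.6)·(2.6) + (2.6)·(2.6) + (0.6)·(0.6) + (-4.4)·(-4.4)) / 4 = 35.2/4 = 8.8
  Sample standard deviations s_i = √(s[i,i]):
  s(X_1) = √(6.5) = 2.5495
  s(X_2) = √(4.7) = 2.1679
  s(X_3) = √(8.8) = 2.9665

Step 3 — r_{ij} = s_{ij} / (s_i · s_j):
  r[X_1,X_1] = 1 (diagonal).
  r[X_1,X_2] = -5 / (2.5495 · 2.1679) = -5 / 5.5272 = -0.9046
  r[X_1,X_3] = 0 / (2.5495 · 2.9665) = 0 / 7.5631 = 0
  r[X_2,X_2] = 1 (diagonal).
  r[X_2,X_3] = -1.6 / (2.1679 · 2.9665) = -1.6 / 6.4312 = -0.2488
  r[X_3,X_3] = 1 (diagonal).

R is symmetric with unit diagonal. Assembling:

R = [[1, -0.9046, 0],
 [-0.9046, 1, -0.2488],
 [0, -0.2488, 1]]


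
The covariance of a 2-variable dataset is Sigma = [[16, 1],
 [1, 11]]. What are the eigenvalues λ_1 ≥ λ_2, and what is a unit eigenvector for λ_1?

Step 1 — characteristic polynomial of 2×2 Sigma:
  det(Sigma - λI) = λ² - trace · λ + det = 0.
  trace = 16 + 11 = 27, det = 16·11 - (1)² = 175.
Step 2 — discriminant:
  Δ = trace² - 4·det = 729 - 700 = 29.
Step 3 — eigenvalues:
  λ = (trace ± √Δ)/2 = (27 ± 5.3852)/2,
  λ_1 = 16.1926,  λ_2 = 10.8074.

Step 4 — unit eigenvector for λ_1: solve (Sigma - λ_1 I)v = 0. First row:
  (16 - 16.1926)·v_x + (1)·v_y = 0, i.e. (-0.1926)·v_x + (1)·v_y = 0,
  so v ∝ (b, λ_1 - a) = (1, 0.1926) = u.
  ||u|| = √((1)² + (0.1926)²) = √(1.0371) ≈ 1.0184,
  v_1 = u/||u|| ≈ (0.982, 0.1891) (||v_1|| = 1).

λ_1 = 16.1926,  λ_2 = 10.8074;  v_1 ≈ (0.982, 0.1891)


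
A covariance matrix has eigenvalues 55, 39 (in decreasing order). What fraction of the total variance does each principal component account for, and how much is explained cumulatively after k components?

Step 1 — total variance = trace(Sigma) = Σ λ_i = 55 + 39 = 94.

Step 2 — fraction explained by component i = λ_i / Σ λ:
  PC1: 55/94 = 0.5851
  PC2: 39/94 = 0.4149

Step 3 — cumulative fraction after k components = (λ_1 + ... + λ_k) / Σ λ:
  k = 1: 55/94 = 0.5851
  k = 2: (55 + 39)/94 = 94/94 = 1

Summary (fraction, with percent):

explained: PC1 0.5851 (58.51%), PC2 0.4149 (41.49%);  cumulative: 0.5851, 1


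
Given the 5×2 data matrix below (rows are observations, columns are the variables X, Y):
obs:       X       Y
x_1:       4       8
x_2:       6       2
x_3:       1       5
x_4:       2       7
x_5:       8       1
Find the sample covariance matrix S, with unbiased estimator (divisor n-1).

Step 1 — column means:
  mean(X) = (4 + 6 + 1 + 2 + 8) / 5 = 21/5 = 4.2
  mean(Y) = (8 + 2 + 5 + 7 + 1) / 5 = 23/5 = 4.6

Step 2 — sample covariance S[i,j] = (1/(n-1)) · Σ_k (x_{k,i} - mean_i) · (x_{k,j} - mean_j), with n-1 = 4.
  S[X,X] = ((-0.2)·(-0.2) + (1.8)·(1.8) + (-3.2)·(-3.2) + (-2.2)·(-2.2) + (3.8)·(3.8)) / 4 = 32.8/4 = 8.2
  S[X,Y] = ((-0.2)·(3.4) + (1.8)·(-2.6) + (-3.2)·(0.4) + (-2.2)·(2.4) + (3.8)·(-3.6)) / 4 = -25.6/4 = -6.4
  S[Y,Y] = ((3.4)·(3.4) + (-2.6)·(-2.6) + (0.4)·(0.4) + (2.4)·(2.4) + (-3.6)·(-3.6)) / 4 = 37.2/4 = 9.3

S is symmetric (S[j,i] = S[i,j]). Assembling:

S = [[8.2, -6.4],
 [-6.4, 9.3]]


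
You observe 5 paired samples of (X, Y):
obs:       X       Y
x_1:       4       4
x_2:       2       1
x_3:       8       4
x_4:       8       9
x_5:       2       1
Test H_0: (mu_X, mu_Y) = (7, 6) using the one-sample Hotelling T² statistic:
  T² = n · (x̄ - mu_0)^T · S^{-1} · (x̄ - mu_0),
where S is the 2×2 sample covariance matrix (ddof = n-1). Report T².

Step 1 — sample mean vector:
  mean(X) = (4 + 2 + 8 + 8 + 2) / 5 = 24/5 = 4.8
  mean(Y) = (4 + 1 + 4 + 9 + 1) / 5 = 19/5 = 3.8
  x̄ = (4.8, 3.8),  deviation x̄ - mu_0 = (4.8, 3.8) - (7, 6) = (-2.2, -2.2).

Step 2 — sample covariance matrix, S[i,j] = (1/(n-1)) · Σ_k (x_{k,i} - mean_i) · (x_{k,j} - mean_j), divisor n-1 = 4:
  S[X,X] = ((-0.8)·(-0.8) + (-2.8)·(-2.8) + (3.2)·(3.2) + (3.2)·(3.2) + (-2.8)·(-2.8)) / 4 = 36.8/4 = 9.2
  S[X,Y] = ((-0.8)·(0.2) + (-2.8)·(-2.8) + (3.2)·(0.2) + (3.2)·(5.2) + (-2.8)·(-2.8)) / 4 = 32.8/4 = 8.2
  S[Y,Y] = ((0.2)·(0.2) + (-2.8)·(-2.8) + (0.2)·(0.2) + (5.2)·(5.2) + (-2.8)·(-2.8)) / 4 = 42.8/4 = 10.7
  S = [[9.2, 8.2],
 [8.2, 10.7]].

Step 3 — invert S. det(S) = 9.2·10.7 - (8.2)² = 31.2.
  S^{-1} = (1/det) · [[d, -b], [-b, a]] = [[0.3429, -0.2628],
 [-0.2628, 0.2949]].

Step 4 — quadratic form (x̄ - mu_0)^T · S^{-1} · (x̄ - mu_0):
  S^{-1} · (x̄ - mu_0) = (-0.1763, -0.0705),
  (x̄ - mu_0)^T · [...] = (-2.2)·(-0.1763) + (-2.2)·(-0.0705) = 0.5429.

Step 5 — scale by n: T² = 5 · 0.5429 = 2.7147.

T² ≈ 2.7147


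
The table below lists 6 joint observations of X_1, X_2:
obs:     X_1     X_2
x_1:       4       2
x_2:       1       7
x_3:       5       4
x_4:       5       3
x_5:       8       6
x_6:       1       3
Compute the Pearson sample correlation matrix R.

Step 1 — column means:
  mean(X_1) = (4 + 1 + 5 + 5 + 8 + 1) / 6 = 24/6 = 4
  mean(X_2) = (2 + 7 + 4 + 3 + 6 + 3) / 6 = 25/6 = 4.1667

Step 2 — sample variances and covariances s[i,j] = (1/(n-1)) · Σ_k (x_{k,i} - mean_i) · (x_{k,j} - mean_j), with n-1 = 5:
  s[X_1,X_1] = ((0)·(0) + (-3)·(-3) + (1)·(1) + (1)·(1) + (4)·(4) + (-3)·(-3)) / 5 = 36/5 = 7.2
  s[X_1,X_2] = ((0)·(-2.1667) + (-3)·(2.8333) + (1)·(-0.1667) + (1)·(-1.1667) + (4)·(1.8333) + (-3)·(-1.1667)) / 5 = 1/5 = 0.2
  s[X_2,X_2] = ((-2.1667)·(-2.1667) + (2.8333)·(2.8333) + (-0.1667)·(-0.1667) + (-1.1667)·(-1.1667) + (1.8333)·(1.8333) + (-1.1667)·(-1.1667)) / 5 = 18.8333/5 = 3.7667
  Sample standard deviations s_i = √(s[i,i]):
  s(X_1) = √(7.2) = 2.6833
  s(X_2) = √(3.7667) = 1.9408

Step 3 — r_{ij} = s_{ij} / (s_i · s_j):
  r[X_1,X_1] = 1 (diagonal).
  r[X_1,X_2] = 0.2 / (2.6833 · 1.9408) = 0.2 / 5.2077 = 0.0384
  r[X_2,X_2] = 1 (diagonal).

R is symmetric with unit diagonal. Assembling:

R = [[1, 0.0384],
 [0.0384, 1]]


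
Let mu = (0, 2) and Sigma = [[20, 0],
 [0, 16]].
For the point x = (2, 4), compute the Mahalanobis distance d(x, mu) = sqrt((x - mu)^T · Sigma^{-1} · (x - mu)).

Step 1 — centre the observation: (x - mu) = (2, 2).

Step 2 — invert Sigma. det(Sigma) = 20·16 - (0)² = 320.
  Sigma^{-1} = (1/det) · [[d, -b], [-b, a]] = [[0.05, 0],
 [0, 0.0625]].

Step 3 — form the quadratic (x - mu)^T · Sigma^{-1} · (x - mu):
  Sigma^{-1} · (x - mu) = (0.1, 0.125).
  (x - mu)^T · [Sigma^{-1} · (x - mu)] = (2)·(0.1) + (2)·(0.125) = 0.45.

Step 4 — take square root: d = √(0.45) ≈ 0.6708.

d(x, mu) = √(0.45) ≈ 0.6708


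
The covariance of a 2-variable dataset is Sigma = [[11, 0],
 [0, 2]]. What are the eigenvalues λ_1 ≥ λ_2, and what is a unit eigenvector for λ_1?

Step 1 — characteristic polynomial of 2×2 Sigma:
  det(Sigma - λI) = λ² - trace · λ + det = 0.
  trace = 11 + 2 = 13, det = 11·2 - (0)² = 22.
Step 2 — discriminant:
  Δ = trace² - 4·det = 169 - 88 = 81.
Step 3 — eigenvalues:
  λ = (trace ± √Δ)/2 = (13 ± 9)/2,
  λ_1 = 11,  λ_2 = 2.

Step 4 — unit eigenvector for λ_1: Sigma is diagonal, so its eigenvectors are the coordinate axes. λ_1 = 11 is the diagonal entry on the first coordinate axis, hence
  v_1 = (1, 0) (||v_1|| = 1).

λ_1 = 11,  λ_2 = 2;  v_1 ≈ (1, 0)


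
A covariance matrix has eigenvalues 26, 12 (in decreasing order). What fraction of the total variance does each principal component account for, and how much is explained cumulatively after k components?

Step 1 — total variance = trace(Sigma) = Σ λ_i = 26 + 12 = 38.

Step 2 — fraction explained by component i = λ_i / Σ λ:
  PC1: 26/38 = 0.6842
  PC2: 12/38 = 0.3158

Step 3 — cumulative fraction after k components = (λ_1 + ... + λ_k) / Σ λ:
  k = 1: 26/38 = 0.6842
  k = 2: (26 + 12)/38 = 38/38 = 1

Summary (fraction, with percent):

explained: PC1 0.6842 (68.42%), PC2 0.3158 (31.58%);  cumulative: 0.6842, 1


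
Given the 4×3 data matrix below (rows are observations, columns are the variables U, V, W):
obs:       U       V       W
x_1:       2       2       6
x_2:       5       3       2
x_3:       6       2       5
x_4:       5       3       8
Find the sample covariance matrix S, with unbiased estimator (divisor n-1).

Step 1 — column means:
  mean(U) = (2 + 5 + 6 + 5) / 4 = 18/4 = 4.5
  mean(V) = (2 + 3 + 2 + 3) / 4 = 10/4 = 2.5
  mean(W) = (6 + 2 + 5 + 8) / 4 = 21/4 = 5.25

Step 2 — sample covariance S[i,j] = (1/(n-1)) · Σ_k (x_{k,i} - mean_i) · (x_{k,j} - mean_j), with n-1 = 3.
  S[U,U] = ((-2.5)·(-2.5) + (0.5)·(0.5) + (1.5)·(1.5) + (0.5)·(0.5)) / 3 = 9/3 = 3
  S[U,V] = ((-2.5)·(-0.5) + (0.5)·(0.5) + (1.5)·(-0.5) + (0.5)·(0.5)) / 3 = 1/3 = 0.3333
  S[U,W] = ((-2.5)·(0.75) + (0.5)·(-3.25) + (1.5)·(-0.25) + (0.5)·(2.75)) / 3 = -2.5/3 = -0.8333
  S[V,V] = ((-0.5)·(-0.5) + (0.5)·(0.5) + (-0.5)·(-0.5) + (0.5)·(0.5)) / 3 = 1/3 = 0.3333
  S[V,W] = ((-0.5)·(0.75) + (0.5)·(-3.25) + (-0.5)·(-0.25) + (0.5)·(2.75)) / 3 = -0.5/3 = -0.1667
  S[W,W] = ((0.75)·(0.75) + (-3.25)·(-3.25) + (-0.25)·(-0.25) + (2.75)·(2.75)) / 3 = 18.75/3 = 6.25

S is symmetric (S[j,i] = S[i,j]). Assembling:

S = [[3, 0.3333, -0.8333],
 [0.3333, 0.3333, -0.1667],
 [-0.8333, -0.1667, 6.25]]


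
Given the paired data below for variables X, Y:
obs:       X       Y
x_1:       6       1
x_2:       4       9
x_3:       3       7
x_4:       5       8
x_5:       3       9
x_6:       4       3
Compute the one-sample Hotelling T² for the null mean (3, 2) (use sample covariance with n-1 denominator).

Step 1 — sample mean vector:
  mean(X) = (6 + 4 + 3 + 5 + 3 + 4) / 6 = 25/6 = 4.1667
  mean(Y) = (1 + 9 + 7 + 8 + 9 + 3) / 6 = 37/6 = 6.1667
  x̄ = (4.1667, 6.1667),  deviation x̄ - mu_0 = (4.1667, 6.1667) - (3, 2) = (1.1667, 4.1667).

Step 2 — sample covariance matrix, S[i,j] = (1/(n-1)) · Σ_k (x_{k,i} - mean_i) · (x_{k,j} - mean_j), divisor n-1 = 5:
  S[X,X] = ((1.8333)·(1.8333) + (-0.1667)·(-0.1667) + (-1.1667)·(-1.1667) + (0.8333)·(0.8333) + (-1.1667)·(-1.1667) + (-0.1667)·(-0.1667)) / 5 = 6.8333/5 = 1.3667
  S[X,Y] = ((1.8333)·(-5.1667) + (-0.1667)·(2.8333) + (-1.1667)·(0.8333) + (0.8333)·(1.8333) + (-1.1667)·(2.8333) + (-0.1667)·(-3.1667)) / 5 = -12.1667/5 = -2.4333
  S[Y,Y] = ((-5.1667)·(-5.1667) + (2.8333)·(2.8333) + (0.8333)·(0.8333) + (1.8333)·(1.8333) + (2.8333)·(2.8333) + (-3.1667)·(-3.1667)) / 5 = 56.8333/5 = 11.3667
  S = [[1.3667, -2.4333],
 [-2.4333, 11.3667]].

Step 3 — invert S. det(S) = 1.3667·11.3667 - (-2.4333)² = 9.6133.
  S^{-1} = (1/det) · [[d, -b], [-b, a]] = [[1.1824, 0.2531],
 [0.2531, 0.1422]].

Step 4 — quadratic form (x̄ - mu_0)^T · S^{-1} · (x̄ - mu_0):
  S^{-1} · (x̄ - mu_0) = (2.4341, 0.8877),
  (x̄ - mu_0)^T · [...] = (1.1667)·(2.4341) + (4.1667)·(0.8877) = 6.5384.

Step 5 — scale by n: T² = 6 · 6.5384 = 39.2302.

T² ≈ 39.2302


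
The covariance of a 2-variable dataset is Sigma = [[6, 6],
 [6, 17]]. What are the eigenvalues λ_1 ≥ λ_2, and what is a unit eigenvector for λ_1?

Step 1 — characteristic polynomial of 2×2 Sigma:
  det(Sigma - λI) = λ² - trace · λ + det = 0.
  trace = 6 + 17 = 23, det = 6·17 - (6)² = 66.
Step 2 — discriminant:
  Δ = trace² - 4·det = 529 - 264 = 265.
Step 3 — eigenvalues:
  λ = (trace ± √Δ)/2 = (23 ± 16.2788)/2,
  λ_1 = 19.6394,  λ_2 = 3.3606.

Step 4 — unit eigenvector for λ_1: solve (Sigma - λ_1 I)v = 0. First row:
  (6 - 19.6394)·v_x + (6)·v_y = 0, i.e. (-13.6394)·v_x + (6)·v_y = 0,
  so v ∝ (b, λ_1 - a) = (6, 13.6394) = u.
  ||u|| = √((6)² + (13.6394)²) = √(222.0335) ≈ 14.9008,
  v_1 = u/||u|| ≈ (0.4027, 0.9153) (||v_1|| = 1).

λ_1 = 19.6394,  λ_2 = 3.3606;  v_1 ≈ (0.4027, 0.9153)


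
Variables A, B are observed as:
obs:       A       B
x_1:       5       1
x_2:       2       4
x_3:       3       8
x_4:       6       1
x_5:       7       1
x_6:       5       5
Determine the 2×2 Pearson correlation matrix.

Step 1 — column means:
  mean(A) = (5 + 2 + 3 + 6 + 7 + 5) / 6 = 28/6 = 4.6667
  mean(B) = (1 + 4 + 8 + 1 + 1 + 5) / 6 = 20/6 = 3.3333

Step 2 — sample variances and covariances s[i,j] = (1/(n-1)) · Σ_k (x_{k,i} - mean_i) · (x_{k,j} - mean_j), with n-1 = 5:
  s[A,A] = ((0.3333)·(0.3333) + (-2.6667)·(-2.6667) + (-1.6667)·(-1.6667) + (1.3333)·(1.3333) + (2.3333)·(2.3333) + (0.3333)·(0.3333)) / 5 = 17.3333/5 = 3.4667
  s[A,B] = ((0.3333)·(-2.3333) + (-2.6667)·(0.6667) + (-1.6667)·(4.6667) + (1.3333)·(-2.3333) + (2.3333)·(-2.3333) + (0.3333)·(1.6667)) / 5 = -18.3333/5 = -3.6667
  s[B,B] = ((-2.3333)·(-2.3333) + (0.6667)·(0.6667) + (4.6667)·(4.6667) + (-2.3333)·(-2.3333) + (-2.3333)·(-2.3333) + (1.6667)·(1.6667)) / 5 = 41.3333/5 = 8.2667
  Sample standard deviations s_i = √(s[i,i]):
  s(A) = √(3.4667) = 1.8619
  s(B) = √(8.2667) = 2.8752

Step 3 — r_{ij} = s_{ij} / (s_i · s_j):
  r[A,A] = 1 (diagonal).
  r[A,B] = -3.6667 / (1.8619 · 2.8752) = -3.6667 / 5.3533 = -0.6849
  r[B,B] = 1 (diagonal).

R is symmetric with unit diagonal. Assembling:

R = [[1, -0.6849],
 [-0.6849, 1]]


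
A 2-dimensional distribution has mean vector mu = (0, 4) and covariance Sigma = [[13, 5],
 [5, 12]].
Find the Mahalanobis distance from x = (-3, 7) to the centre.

Step 1 — centre the observation: (x - mu) = (-3, 3).

Step 2 — invert Sigma. det(Sigma) = 13·12 - (5)² = 131.
  Sigma^{-1} = (1/det) · [[d, -b], [-b, a]] = [[0.0916, -0.0382],
 [-0.0382, 0.0992]].

Step 3 — form the quadratic (x - mu)^T · Sigma^{-1} · (x - mu):
  Sigma^{-1} · (x - mu) = (-0.3893, 0.4122).
  (x - mu)^T · [Sigma^{-1} · (x - mu)] = (-3)·(-0.3893) + (3)·(0.4122) = 2.4046.

Step 4 — take square root: d = √(2.4046) ≈ 1.5507.

d(x, mu) = √(2.4046) ≈ 1.5507


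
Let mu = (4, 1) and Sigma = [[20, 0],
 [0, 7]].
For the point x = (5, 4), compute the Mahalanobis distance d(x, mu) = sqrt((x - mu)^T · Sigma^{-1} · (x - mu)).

Step 1 — centre the observation: (x - mu) = (1, 3).

Step 2 — invert Sigma. det(Sigma) = 20·7 - (0)² = 140.
  Sigma^{-1} = (1/det) · [[d, -b], [-b, a]] = [[0.05, 0],
 [0, 0.1429]].

Step 3 — form the quadratic (x - mu)^T · Sigma^{-1} · (x - mu):
  Sigma^{-1} · (x - mu) = (0.05, 0.4286).
  (x - mu)^T · [Sigma^{-1} · (x - mu)] = (1)·(0.05) + (3)·(0.4286) = 1.3357.

Step 4 — take square root: d = √(1.3357) ≈ 1.1557.

d(x, mu) = √(1.3357) ≈ 1.1557


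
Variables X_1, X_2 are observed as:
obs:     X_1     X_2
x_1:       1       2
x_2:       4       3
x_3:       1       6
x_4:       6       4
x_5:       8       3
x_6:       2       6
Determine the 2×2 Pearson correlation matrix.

Step 1 — column means:
  mean(X_1) = (1 + 4 + 1 + 6 + 8 + 2) / 6 = 22/6 = 3.6667
  mean(X_2) = (2 + 3 + 6 + 4 + 3 + 6) / 6 = 24/6 = 4

Step 2 — sample variances and covariances s[i,j] = (1/(n-1)) · Σ_k (x_{k,i} - mean_i) · (x_{k,j} - mean_j), with n-1 = 5:
  s[X_1,X_1] = ((-2.6667)·(-2.6667) + (0.3333)·(0.3333) + (-2.6667)·(-2.6667) + (2.3333)·(2.3333) + (4.3333)·(4.3333) + (-1.6667)·(-1.6667)) / 5 = 41.3333/5 = 8.2667
  s[X_1,X_2] = ((-2.6667)·(-2) + (0.3333)·(-1) + (-2.6667)·(2) + (2.3333)·(0) + (4.3333)·(-1) + (-1.6667)·(2)) / 5 = -8/5 = -1.6
  s[X_2,X_2] = ((-2)·(-2) + (-1)·(-1) + (2)·(2) + (0)·(0) + (-1)·(-1) + (2)·(2)) / 5 = 14/5 = 2.8
  Sample standard deviations s_i = √(s[i,i]):
  s(X_1) = √(8.2667) = 2.8752
  s(X_2) = √(2.8) = 1.6733

Step 3 — r_{ij} = s_{ij} / (s_i · s_j):
  r[X_1,X_1] = 1 (diagonal).
  r[X_1,X_2] = -1.6 / (2.8752 · 1.6733) = -1.6 / 4.8111 = -0.3326
  r[X_2,X_2] = 1 (diagonal).

R is symmetric with unit diagonal. Assembling:

R = [[1, -0.3326],
 [-0.3326, 1]]


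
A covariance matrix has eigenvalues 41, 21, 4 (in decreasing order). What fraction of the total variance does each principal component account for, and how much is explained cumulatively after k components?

Step 1 — total variance = trace(Sigma) = Σ λ_i = 41 + 21 + 4 = 66.

Step 2 — fraction explained by component i = λ_i / Σ λ:
  PC1: 41/66 = 0.6212
  PC2: 21/66 = 0.3182
  PC3: 4/66 = 0.0606

Step 3 — cumulative fraction after k components = (λ_1 + ... + λ_k) / Σ λ:
  k = 1: 41/66 = 0.6212
  k = 2: (41 + 21)/66 = 62/66 = 0.9394
  k = 3: (41 + 21 + 4)/66 = 66/66 = 1

Summary (fraction, with percent):

explained: PC1 0.6212 (62.12%), PC2 0.3182 (31.82%), PC3 0.0606 (6.06%);  cumulative: 0.6212, 0.9394, 1


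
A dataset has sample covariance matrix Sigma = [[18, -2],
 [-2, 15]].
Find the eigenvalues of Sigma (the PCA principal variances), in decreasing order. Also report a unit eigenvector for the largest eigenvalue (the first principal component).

Step 1 — characteristic polynomial of 2×2 Sigma:
  det(Sigma - λI) = λ² - trace · λ + det = 0.
  trace = 18 + 15 = 33, det = 18·15 - (-2)² = 266.
Step 2 — discriminant:
  Δ = trace² - 4·det = 1089 - 1064 = 25.
Step 3 — eigenvalues:
  λ = (trace ± √Δ)/2 = (33 ± 5)/2,
  λ_1 = 19,  λ_2 = 14.

Step 4 — unit eigenvector for λ_1: solve (Sigma - λ_1 I)v = 0. First row:
  (18 - 19)·v_x + (-2)·v_y = 0, i.e. (-1)·v_x + (-2)·v_y = 0,
  so v ∝ (b, λ_1 - a) = (-2, 1); multiply by -1 so the first entry is positive: u = (2, -1).
  ||u|| = √((2)² + (-1)²) = √(5) ≈ 2.2361,
  v_1 = u/||u|| ≈ (0.8944, -0.4472) (||v_1|| = 1).

λ_1 = 19,  λ_2 = 14;  v_1 ≈ (0.8944, -0.4472)


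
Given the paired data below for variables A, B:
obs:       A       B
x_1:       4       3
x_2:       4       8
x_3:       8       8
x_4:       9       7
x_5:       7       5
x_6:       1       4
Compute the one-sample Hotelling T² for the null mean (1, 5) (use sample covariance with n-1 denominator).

Step 1 — sample mean vector:
  mean(A) = (4 + 4 + 8 + 9 + 7 + 1) / 6 = 33/6 = 5.5
  mean(B) = (3 + 8 + 8 + 7 + 5 + 4) / 6 = 35/6 = 5.8333
  x̄ = (5.5, 5.8333),  deviation x̄ - mu_0 = (5.5, 5.8333) - (1, 5) = (4.5, 0.8333).

Step 2 — sample covariance matrix, S[i,j] = (1/(n-1)) · Σ_k (x_{k,i} - mean_i) · (x_{k,j} - mean_j), divisor n-1 = 5:
  S[A,A] = ((-1.5)·(-1.5) + (-1.5)·(-1.5) + (2.5)·(2.5) + (3.5)·(3.5) + (1.5)·(1.5) + (-4.5)·(-4.5)) / 5 = 45.5/5 = 9.1
  S[A,B] = ((-1.5)·(-2.8333) + (-1.5)·(2.1667) + (2.5)·(2.1667) + (3.5)·(1.1667) + (1.5)·(-0.8333) + (-4.5)·(-1.8333)) / 5 = 17.5/5 = 3.5
  S[B,B] = ((-2.8333)·(-2.8333) + (2.1667)·(2.1667) + (2.1667)·(2.1667) + (1.1667)·(1.1667) + (-0.8333)·(-0.8333) + (-1.8333)·(-1.8333)) / 5 = 22.8333/5 = 4.5667
  S = [[9.1, 3.5],
 [3.5, 4.5667]].

Step 3 — invert S. det(S) = 9.1·4.5667 - (3.5)² = 29.3067.
  S^{-1} = (1/det) · [[d, -b], [-b, a]] = [[0.1558, -0.1194],
 [-0.1194, 0.3105]].

Step 4 — quadratic form (x̄ - mu_0)^T · S^{-1} · (x̄ - mu_0):
  S^{-1} · (x̄ - mu_0) = (0.6017, -0.2787),
  (x̄ - mu_0)^T · [...] = (4.5)·(0.6017) + (0.8333)·(-0.2787) = 2.4754.

Step 5 — scale by n: T² = 6 · 2.4754 = 14.8521.

T² ≈ 14.8521


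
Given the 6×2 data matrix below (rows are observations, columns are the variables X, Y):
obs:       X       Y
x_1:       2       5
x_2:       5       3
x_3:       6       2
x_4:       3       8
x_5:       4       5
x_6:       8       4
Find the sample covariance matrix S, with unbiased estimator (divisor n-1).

Step 1 — column means:
  mean(X) = (2 + 5 + 6 + 3 + 4 + 8) / 6 = 28/6 = 4.6667
  mean(Y) = (5 + 3 + 2 + 8 + 5 + 4) / 6 = 27/6 = 4.5

Step 2 — sample covariance S[i,j] = (1/(n-1)) · Σ_k (x_{k,i} - mean_i) · (x_{k,j} - mean_j), with n-1 = 5.
  S[X,X] = ((-2.6667)·(-2.6667) + (0.3333)·(0.3333) + (1.3333)·(1.3333) + (-1.6667)·(-1.6667) + (-0.6667)·(-0.6667) + (3.3333)·(3.3333)) / 5 = 23.3333/5 = 4.6667
  S[X,Y] = ((-2.6667)·(0.5) + (0.3333)·(-1.5) + (1.3333)·(-2.5) + (-1.6667)·(3.5) + (-0.6667)·(0.5) + (3.3333)·(-0.5)) / 5 = -13/5 = -2.6
  S[Y,Y] = ((0.5)·(0.5) + (-1.5)·(-1.5) + (-2.5)·(-2.5) + (3.5)·(3.5) + (0.5)·(0.5) + (-0.5)·(-0.5)) / 5 = 21.5/5 = 4.3

S is symmetric (S[j,i] = S[i,j]). Assembling:

S = [[4.6667, -2.6],
 [-2.6, 4.3]]


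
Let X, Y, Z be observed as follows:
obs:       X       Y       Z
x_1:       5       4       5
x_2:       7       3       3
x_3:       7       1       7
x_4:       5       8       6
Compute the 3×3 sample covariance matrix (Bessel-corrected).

Step 1 — column means:
  mean(X) = (5 + 7 + 7 + 5) / 4 = 24/4 = 6
  mean(Y) = (4 + 3 + 1 + 8) / 4 = 16/4 = 4
  mean(Z) = (5 + 3 + 7 + 6) / 4 = 21/4 = 5.25

Step 2 — sample covariance S[i,j] = (1/(n-1)) · Σ_k (x_{k,i} - mean_i) · (x_{k,j} - mean_j), with n-1 = 3.
  S[X,X] = ((-1)·(-1) + (1)·(1) + (1)·(1) + (-1)·(-1)) / 3 = 4/3 = 1.3333
  S[X,Y] = ((-1)·(0) + (1)·(-1) + (1)·(-3) + (-1)·(4)) / 3 = -8/3 = -2.6667
  S[X,Z] = ((-1)·(-0.25) + (1)·(-2.25) + (1)·(1.75) + (-1)·(0.75)) / 3 = -1/3 = -0.3333
  S[Y,Y] = ((0)·(0) + (-1)·(-1) + (-3)·(-3) + (4)·(4)) / 3 = 26/3 = 8.6667
  S[Y,Z] = ((0)·(-0.25) + (-1)·(-2.25) + (-3)·(1.75) + (4)·(0.75)) / 3 = 0/3 = 0
  S[Z,Z] = ((-0.25)·(-0.25) + (-2.25)·(-2.25) + (1.75)·(1.75) + (0.75)·(0.75)) / 3 = 8.75/3 = 2.9167

S is symmetric (S[j,i] = S[i,j]). Assembling:

S = [[1.3333, -2.6667, -0.3333],
 [-2.6667, 8.6667, 0],
 [-0.3333, 0, 2.9167]]


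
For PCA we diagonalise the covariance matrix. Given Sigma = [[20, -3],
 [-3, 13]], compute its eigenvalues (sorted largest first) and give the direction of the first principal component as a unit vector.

Step 1 — characteristic polynomial of 2×2 Sigma:
  det(Sigma - λI) = λ² - trace · λ + det = 0.
  trace = 20 + 13 = 33, det = 20·13 - (-3)² = 251.
Step 2 — discriminant:
  Δ = trace² - 4·det = 1089 - 1004 = 85.
Step 3 — eigenvalues:
  λ = (trace ± √Δ)/2 = (33 ± 9.2195)/2,
  λ_1 = 21.1098,  λ_2 = 11.8902.

Step 4 — unit eigenvector for λ_1: solve (Sigma - λ_1 I)v = 0. First row:
  (20 - 21.1098)·v_x + (-3)·v_y = 0, i.e. (-1.1098)·v_x + (-3)·v_y = 0,
  so v ∝ (b, λ_1 - a) = (-3, 1.1098); multiply by -1 so the first entry is positive: u = (3, -1.1098).
  ||u|| = √((3)² + (-1.1098)²) = √(10.2316) ≈ 3.1987,
  v_1 = u/||u|| ≈ (0.9379, -0.3469) (||v_1|| = 1).

λ_1 = 21.1098,  λ_2 = 11.8902;  v_1 ≈ (0.9379, -0.3469)


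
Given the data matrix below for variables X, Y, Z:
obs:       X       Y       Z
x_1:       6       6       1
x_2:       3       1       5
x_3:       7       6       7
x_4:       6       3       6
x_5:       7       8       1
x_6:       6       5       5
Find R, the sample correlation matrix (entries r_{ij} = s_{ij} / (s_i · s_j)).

Step 1 — column means:
  mean(X) = (6 + 3 + 7 + 6 + 7 + 6) / 6 = 35/6 = 5.8333
  mean(Y) = (6 + 1 + 6 + 3 + 8 + 5) / 6 = 29/6 = 4.8333
  mean(Z) = (1 + 5 + 7 + 6 + 1 + 5) / 6 = 25/6 = 4.1667

Step 2 — sample variances and covariances s[i,j] = (1/(n-1)) · Σ_k (x_{k,i} - mean_i) · (x_{k,j} - mean_j), with n-1 = 5:
  s[X,X] = ((0.1667)·(0.1667) + (-2.8333)·(-2.8333) + (1.1667)·(1.1667) + (0.1667)·(0.1667) + (1.1667)·(1.1667) + (0.1667)·(0.1667)) / 5 = 10.8333/5 = 2.1667
  s[X,Y] = ((0.1667)·(1.1667) + (-2.8333)·(-3.8333) + (1.1667)·(1.1667) + (0.1667)·(-1.8333) + (1.1667)·(3.1667) + (0.1667)·(0.1667)) / 5 = 15.8333/5 = 3.1667
  s[X,Z] = ((0.1667)·(-3.1667) + (-2.8333)·(0.8333) + (1.1667)·(2.8333) + (0.1667)·(1.8333) + (1.1667)·(-3.1667) + (0.1667)·(0.8333)) / 5 = -2.8333/5 = -0.5667
  s[Y,Y] = ((1.1667)·(1.1667) + (-3.8333)·(-3.8333) + (1.1667)·(1.1667) + (-1.8333)·(-1.8333) + (3.1667)·(3.1667) + (0.1667)·(0.1667)) / 5 = 30.8333/5 = 6.1667
  s[Y,Z] = ((1.1667)·(-3.1667) + (-3.8333)·(0.8333) + (1.1667)·(2.8333) + (-1.8333)·(1.8333) + (3.1667)·(-3.1667) + (0.1667)·(0.8333)) / 5 = -16.8333/5 = -3.3667
  s[Z,Z] = ((-3.1667)·(-3.1667) + (0.8333)·(0.8333) + (2.8333)·(2.8333) + (1.8333)·(1.8333) + (-3.1667)·(-3.1667) + (0.8333)·(0.8333)) / 5 = 32.8333/5 = 6.5667
  Sample standard deviations s_i = √(s[i,i]):
  s(X) = √(2.1667) = 1.472
  s(Y) = √(6.1667) = 2.4833
  s(Z) = √(6.5667) = 2.5626

Step 3 — r_{ij} = s_{ij} / (s_i · s_j):
  r[X,X] = 1 (diagonal).
  r[X,Y] = 3.1667 / (1.472 · 2.4833) = 3.1667 / 3.6553 = 0.8663
  r[X,Z] = -0.5667 / (1.472 · 2.5626) = -0.5667 / 3.772 = -0.1502
  r[Y,Y] = 1 (diagonal).
  r[Y,Z] = -3.3667 / (2.4833 · 2.5626) = -3.3667 / 6.3635 = -0.5291
  r[Z,Z] = 1 (diagonal).

R is symmetric with unit diagonal. Assembling:

R = [[1, 0.8663, -0.1502],
 [0.8663, 1, -0.5291],
 [-0.1502, -0.5291, 1]]


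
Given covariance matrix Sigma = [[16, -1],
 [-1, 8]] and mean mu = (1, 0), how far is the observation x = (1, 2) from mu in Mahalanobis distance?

Step 1 — centre the observation: (x - mu) = (0, 2).

Step 2 — invert Sigma. det(Sigma) = 16·8 - (-1)² = 127.
  Sigma^{-1} = (1/det) · [[d, -b], [-b, a]] = [[0.063, 0.0079],
 [0.0079, 0.126]].

Step 3 — form the quadratic (x - mu)^T · Sigma^{-1} · (x - mu):
  Sigma^{-1} · (x - mu) = (0.0157, 0.252).
  (x - mu)^T · [Sigma^{-1} · (x - mu)] = (0)·(0.0157) + (2)·(0.252) = 0.5039.

Step 4 — take square root: d = √(0.5039) ≈ 0.7099.

d(x, mu) = √(0.5039) ≈ 0.7099


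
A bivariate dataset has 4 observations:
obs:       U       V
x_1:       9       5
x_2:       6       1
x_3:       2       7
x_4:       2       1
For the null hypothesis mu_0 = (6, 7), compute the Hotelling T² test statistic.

Step 1 — sample mean vector:
  mean(U) = (9 + 6 + 2 + 2) / 4 = 19/4 = 4.75
  mean(V) = (5 + 1 + 7 + 1) / 4 = 14/4 = 3.5
  x̄ = (4.75, 3.5),  deviation x̄ - mu_0 = (4.75, 3.5) - (6, 7) = (-1.25, -3.5).

Step 2 — sample covariance matrix, S[i,j] = (1/(n-1)) · Σ_k (x_{k,i} - mean_i) · (x_{k,j} - mean_j), divisor n-1 = 3:
  S[U,U] = ((4.25)·(4.25) + (1.25)·(1.25) + (-2.75)·(-2.75) + (-2.75)·(-2.75)) / 3 = 34.75/3 = 11.5833
  S[U,V] = ((4.25)·(1.5) + (1.25)·(-2.5) + (-2.75)·(3.5) + (-2.75)·(-2.5)) / 3 = 0.5/3 = 0.1667
  S[V,V] = ((1.5)·(1.5) + (-2.5)·(-2.5) + (3.5)·(3.5) + (-2.5)·(-2.5)) / 3 = 27/3 = 9
  S = [[11.5833, 0.1667],
 [0.1667, 9]].

Step 3 — invert S. det(S) = 11.5833·9 - (0.1667)² = 104.2222.
  S^{-1} = (1/det) · [[d, -b], [-b, a]] = [[0.0864, -0.0016],
 [-0.0016, 0.1111]].

Step 4 — quadratic form (x̄ - mu_0)^T · S^{-1} · (x̄ - mu_0):
  S^{-1} · (x̄ - mu_0) = (-0.1023, -0.387),
  (x̄ - mu_0)^T · [...] = (-1.25)·(-0.1023) + (-3.5)·(-0.387) = 1.4824.

Step 5 — scale by n: T² = 4 · 1.4824 = 5.9296.

T² ≈ 5.9296


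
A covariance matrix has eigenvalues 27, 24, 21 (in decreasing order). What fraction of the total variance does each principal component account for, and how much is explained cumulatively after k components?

Step 1 — total variance = trace(Sigma) = Σ λ_i = 27 + 24 + 21 = 72.

Step 2 — fraction explained by component i = λ_i / Σ λ:
  PC1: 27/72 = 0.375
  PC2: 24/72 = 0.3333
  PC3: 21/72 = 0.2917

Step 3 — cumulative fraction after k components = (λ_1 + ... + λ_k) / Σ λ:
  k = 1: 27/72 = 0.375
  k = 2: (27 + 24)/72 = 51/72 = 0.7083
  k = 3: (27 + 24 + 21)/72 = 72/72 = 1

Summary (fraction, with percent):

explained: PC1 0.375 (37.5%), PC2 0.3333 (33.33%), PC3 0.2917 (29.17%);  cumulative: 0.375, 0.7083, 1


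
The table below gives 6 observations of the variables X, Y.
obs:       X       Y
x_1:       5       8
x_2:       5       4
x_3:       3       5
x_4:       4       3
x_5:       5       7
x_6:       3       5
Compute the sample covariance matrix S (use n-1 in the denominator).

Step 1 — column means:
  mean(X) = (5 + 5 + 3 + 4 + 5 + 3) / 6 = 25/6 = 4.1667
  mean(Y) = (8 + 4 + 5 + 3 + 7 + 5) / 6 = 32/6 = 5.3333

Step 2 — sample covariance S[i,j] = (1/(n-1)) · Σ_k (x_{k,i} - mean_i) · (x_{k,j} - mean_j), with n-1 = 5.
  S[X,X] = ((0.8333)·(0.8333) + (0.8333)·(0.8333) + (-1.1667)·(-1.1667) + (-0.1667)·(-0.1667) + (0.8333)·(0.8333) + (-1.1667)·(-1.1667)) / 5 = 4.8333/5 = 0.9667
  S[X,Y] = ((0.8333)·(2.6667) + (0.8333)·(-1.3333) + (-1.1667)·(-0.3333) + (-0.1667)·(-2.3333) + (0.8333)·(1.6667) + (-1.1667)·(-0.3333)) / 5 = 3.6667/5 = 0.7333
  S[Y,Y] = ((2.6667)·(2.6667) + (-1.3333)·(-1.3333) + (-0.3333)·(-0.3333) + (-2.3333)·(-2.3333) + (1.6667)·(1.6667) + (-0.3333)·(-0.3333)) / 5 = 17.3333/5 = 3.4667

S is symmetric (S[j,i] = S[i,j]). Assembling:

S = [[0.9667, 0.7333],
 [0.7333, 3.4667]]


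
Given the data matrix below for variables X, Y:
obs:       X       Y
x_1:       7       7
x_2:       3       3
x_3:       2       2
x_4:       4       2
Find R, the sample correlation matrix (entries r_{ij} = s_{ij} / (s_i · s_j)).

Step 1 — column means:
  mean(X) = (7 + 3 + 2 + 4) / 4 = 16/4 = 4
  mean(Y) = (7 + 3 + 2 + 2) / 4 = 14/4 = 3.5

Step 2 — sample variances and covariances s[i,j] = (1/(n-1)) · Σ_k (x_{k,i} - mean_i) · (x_{k,j} - mean_j), with n-1 = 3:
  s[X,X] = ((3)·(3) + (-1)·(-1) + (-2)·(-2) + (0)·(0)) / 3 = 14/3 = 4.6667
  s[X,Y] = ((3)·(3.5) + (-1)·(-0.5) + (-2)·(-1.5) + (0)·(-1.5)) / 3 = 14/3 = 4.6667
  s[Y,Y] = ((3.5)·(3.5) + (-0.5)·(-0.5) + (-1.5)·(-1.5) + (-1.5)·(-1.5)) / 3 = 17/3 = 5.6667
  Sample standard deviations s_i = √(s[i,i]):
  s(X) = √(4.6667) = 2.1602
  s(Y) = √(5.6667) = 2.3805

Step 3 — r_{ij} = s_{ij} / (s_i · s_j):
  r[X,X] = 1 (diagonal).
  r[X,Y] = 4.6667 / (2.1602 · 2.3805) = 4.6667 / 5.1424 = 0.9075
  r[Y,Y] = 1 (diagonal).

R is symmetric with unit diagonal. Assembling:

R = [[1, 0.9075],
 [0.9075, 1]]


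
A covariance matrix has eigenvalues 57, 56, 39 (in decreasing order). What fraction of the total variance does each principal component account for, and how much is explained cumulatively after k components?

Step 1 — total variance = trace(Sigma) = Σ λ_i = 57 + 56 + 39 = 152.

Step 2 — fraction explained by component i = λ_i / Σ λ:
  PC1: 57/152 = 0.375
  PC2: 56/152 = 0.3684
  PC3: 39/152 = 0.2566

Step 3 — cumulative fraction after k components = (λ_1 + ... + λ_k) / Σ λ:
  k = 1: 57/152 = 0.375
  k = 2: (57 + 56)/152 = 113/152 = 0.7434
  k = 3: (57 + 56 + 39)/152 = 152/152 = 1

Summary (fraction, with percent):

explained: PC1 0.375 (37.5%), PC2 0.3684 (36.84%), PC3 0.2566 (25.66%);  cumulative: 0.375, 0.7434, 1


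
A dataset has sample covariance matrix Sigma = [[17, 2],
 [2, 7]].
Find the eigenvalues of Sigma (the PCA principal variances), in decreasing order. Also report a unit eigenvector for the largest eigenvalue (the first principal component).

Step 1 — characteristic polynomial of 2×2 Sigma:
  det(Sigma - λI) = λ² - trace · λ + det = 0.
  trace = 17 + 7 = 24, det = 17·7 - (2)² = 115.
Step 2 — discriminant:
  Δ = trace² - 4·det = 576 - 460 = 116.
Step 3 — eigenvalues:
  λ = (trace ± √Δ)/2 = (24 ± 10.7703)/2,
  λ_1 = 17.3852,  λ_2 = 6.6148.

Step 4 — unit eigenvector for λ_1: solve (Sigma - λ_1 I)v = 0. First row:
  (17 - 17.3852)·v_x + (2)·v_y = 0, i.e. (-0.3852)·v_x + (2)·v_y = 0,
  so v ∝ (b, λ_1 - a) = (2, 0.3852) = u.
  ||u|| = √((2)² + (0.3852)²) = √(4.1484) ≈ 2.0368,
  v_1 = u/||u|| ≈ (0.982, 0.1891) (||v_1|| = 1).

λ_1 = 17.3852,  λ_2 = 6.6148;  v_1 ≈ (0.982, 0.1891)
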